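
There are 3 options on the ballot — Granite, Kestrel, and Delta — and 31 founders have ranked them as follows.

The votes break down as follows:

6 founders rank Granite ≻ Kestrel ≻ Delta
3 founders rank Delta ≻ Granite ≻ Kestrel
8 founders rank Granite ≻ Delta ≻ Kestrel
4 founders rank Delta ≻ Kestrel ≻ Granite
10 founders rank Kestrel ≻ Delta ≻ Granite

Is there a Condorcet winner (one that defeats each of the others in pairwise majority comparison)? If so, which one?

There is no Condorcet winner

Head-to-head results (31 voters total):
Granite vs Kestrel: Granite wins 17–14.
Granite vs Delta: Delta wins 17–14.
Kestrel vs Delta: Kestrel wins 16–15.
No candidate beats all others: Granite beats Kestrel beats Delta beats Granite, a majority cycle.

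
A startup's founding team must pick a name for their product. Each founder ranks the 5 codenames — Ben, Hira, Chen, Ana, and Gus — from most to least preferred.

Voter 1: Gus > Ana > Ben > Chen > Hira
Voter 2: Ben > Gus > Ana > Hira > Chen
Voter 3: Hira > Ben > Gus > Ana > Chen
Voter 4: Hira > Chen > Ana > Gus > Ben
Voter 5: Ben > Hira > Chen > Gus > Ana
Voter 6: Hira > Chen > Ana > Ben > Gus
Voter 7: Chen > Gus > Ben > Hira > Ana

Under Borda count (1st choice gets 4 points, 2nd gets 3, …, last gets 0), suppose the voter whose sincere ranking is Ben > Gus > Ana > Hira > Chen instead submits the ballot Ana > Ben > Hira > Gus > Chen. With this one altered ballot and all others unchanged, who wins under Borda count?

Hira

Borda totals with the altered ballot: Ben 15, Hira 18, Chen 13, Ana 12, Gus 12.
The winner is unchanged: still Hira.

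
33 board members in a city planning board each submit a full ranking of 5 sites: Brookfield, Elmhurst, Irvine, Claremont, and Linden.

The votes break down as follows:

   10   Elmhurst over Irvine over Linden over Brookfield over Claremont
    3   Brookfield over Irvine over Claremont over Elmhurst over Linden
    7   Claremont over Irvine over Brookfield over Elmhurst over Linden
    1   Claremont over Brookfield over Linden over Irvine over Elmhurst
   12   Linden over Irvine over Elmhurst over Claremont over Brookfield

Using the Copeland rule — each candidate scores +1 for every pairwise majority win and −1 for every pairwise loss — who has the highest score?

Pairwise results:
  Brookfield vs Elmhurst: Elmhurst wins 22–11.
  Brookfield vs Irvine: Irvine wins 29–4.
  Brookfield vs Claremont: Claremont wins 20–13.
  Brookfield vs Linden: Linden wins 22–11.
  Elmhurst vs Irvine: Irvine wins 23–10.
  Elmhurst vs Claremont: Elmhurst wins 22–11.
  Elmhurst vs Linden: Elmhurst wins 20–13.
  Irvine vs Claremont: Irvine wins 25–8.
  Irvine vs Linden: Irvine wins 20–13.
  Claremont vs Linden: Linden wins 22–11.
Copeland scores (wins − losses):
  Brookfield: 0 − 4 = -4
  Elmhurst: 3 − 1 = 2
  Irvine: 4 − 0 = 4
  Claremont: 1 − 3 = -2
  Linden: 2 − 2 = 0
Irvine has the best Copeland score.

Irvine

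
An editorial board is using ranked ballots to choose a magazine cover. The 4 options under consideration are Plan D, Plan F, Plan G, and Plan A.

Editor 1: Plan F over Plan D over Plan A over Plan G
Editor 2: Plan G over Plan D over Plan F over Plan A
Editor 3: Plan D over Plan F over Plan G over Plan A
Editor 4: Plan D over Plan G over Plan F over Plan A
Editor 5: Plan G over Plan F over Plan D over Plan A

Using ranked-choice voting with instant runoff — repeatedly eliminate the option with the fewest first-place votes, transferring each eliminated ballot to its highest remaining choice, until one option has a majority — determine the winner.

Plan D

Round 1: Plan D 2, Plan G 2, Plan F 1, Plan A 0. Plan A has the fewest and is eliminated.
Round 2: Plan D 2, Plan G 2, Plan F 1. Plan F has the fewest and is eliminated.
Round 3: Plan D 3, Plan G 2. Plan D has a majority.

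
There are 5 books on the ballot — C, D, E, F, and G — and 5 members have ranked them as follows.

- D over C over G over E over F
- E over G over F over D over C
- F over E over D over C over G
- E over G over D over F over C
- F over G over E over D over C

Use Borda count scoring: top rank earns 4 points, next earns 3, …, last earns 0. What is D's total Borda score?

Borda scores:
  C: 3 + 0 + 1 + 0 + 0 = 4
  D: 4 + 1 + 2 + 2 + 1 = 10
  E: 1 + 4 + 3 + 4 + 2 = 14
  F: 0 + 2 + 4 + 1 + 4 = 11
  G: 2 + 3 + 0 + 3 + 3 = 11

10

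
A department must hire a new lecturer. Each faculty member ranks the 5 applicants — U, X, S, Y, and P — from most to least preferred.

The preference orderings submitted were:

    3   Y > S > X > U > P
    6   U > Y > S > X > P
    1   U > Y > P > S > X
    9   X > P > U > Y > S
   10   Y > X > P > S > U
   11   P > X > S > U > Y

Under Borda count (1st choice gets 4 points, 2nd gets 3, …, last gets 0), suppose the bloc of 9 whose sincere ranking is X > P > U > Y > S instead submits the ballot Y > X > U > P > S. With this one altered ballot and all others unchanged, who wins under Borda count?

Borda totals with the altered ballot: U 60, X 102, S 54, Y 109, P 75.
The switch changes the winner from X to Y.

Y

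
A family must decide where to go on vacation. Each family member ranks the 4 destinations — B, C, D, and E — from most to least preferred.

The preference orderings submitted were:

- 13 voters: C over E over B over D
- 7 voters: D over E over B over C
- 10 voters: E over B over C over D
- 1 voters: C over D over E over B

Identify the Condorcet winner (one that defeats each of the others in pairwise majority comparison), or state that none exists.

Head-to-head results (31 voters total):
B vs C: B wins 17–14.
B vs D: B wins 23–8.
B vs E: E wins 31–0.
C vs D: C wins 24–7.
C vs E: E wins 17–14.
D vs E: E wins 23–8.
E beats each rival — B (31–0), C (17–14), D (23–8) — so E is the Condorcet winner.

E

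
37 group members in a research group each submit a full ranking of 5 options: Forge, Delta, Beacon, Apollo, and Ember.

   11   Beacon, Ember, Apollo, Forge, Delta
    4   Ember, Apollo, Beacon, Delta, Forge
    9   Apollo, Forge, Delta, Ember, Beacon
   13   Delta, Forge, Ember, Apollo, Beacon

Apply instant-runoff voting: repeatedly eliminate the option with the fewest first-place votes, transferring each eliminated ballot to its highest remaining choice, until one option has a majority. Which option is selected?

Apollo

Round 1: Delta 13, Beacon 11, Apollo 9, Ember 4, Forge 0. Forge has the fewest and is eliminated.
Round 2: Delta 13, Beacon 11, Apollo 9, Ember 4. Ember has the fewest and is eliminated.
Round 3: Delta 13, Apollo 13, Beacon 11. Beacon has the fewest and is eliminated.
Round 4: Apollo 24, Delta 13. Apollo has a majority.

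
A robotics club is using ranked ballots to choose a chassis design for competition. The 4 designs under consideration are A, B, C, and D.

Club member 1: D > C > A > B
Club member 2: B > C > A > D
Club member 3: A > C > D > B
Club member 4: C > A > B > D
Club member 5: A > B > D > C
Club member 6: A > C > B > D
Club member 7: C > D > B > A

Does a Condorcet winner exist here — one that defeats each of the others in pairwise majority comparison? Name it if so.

C

Head-to-head results (7 voters total):
A vs B: A wins 5–2.
A vs C: C wins 4–3.
A vs D: A wins 5–2.
B vs C: C wins 5–2.
B vs D: B wins 4–3.
C vs D: C wins 5–2.
C beats each rival — A (4–3), B (5–2), D (5–2) — so C is the Condorcet winner.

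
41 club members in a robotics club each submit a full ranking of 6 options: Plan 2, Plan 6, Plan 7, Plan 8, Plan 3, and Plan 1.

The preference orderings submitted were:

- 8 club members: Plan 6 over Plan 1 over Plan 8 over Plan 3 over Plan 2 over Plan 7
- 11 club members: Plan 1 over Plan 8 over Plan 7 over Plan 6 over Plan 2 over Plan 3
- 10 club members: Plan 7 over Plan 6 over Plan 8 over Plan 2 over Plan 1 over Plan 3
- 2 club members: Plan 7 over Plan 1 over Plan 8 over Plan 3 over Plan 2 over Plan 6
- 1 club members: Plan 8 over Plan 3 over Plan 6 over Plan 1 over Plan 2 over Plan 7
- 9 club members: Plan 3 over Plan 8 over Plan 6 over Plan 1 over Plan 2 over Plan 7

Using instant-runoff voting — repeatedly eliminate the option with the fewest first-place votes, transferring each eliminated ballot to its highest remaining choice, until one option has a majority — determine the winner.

Round 1: Plan 7 12, Plan 1 11, Plan 3 9, Plan 6 8, Plan 8 1, Plan 2 0. Plan 2 has the fewest and is eliminated.
Round 2: Plan 7 12, Plan 1 11, Plan 3 9, Plan 6 8, Plan 8 1. Plan 8 has the fewest and is eliminated.
Round 3: Plan 7 12, Plan 1 11, Plan 3 10, Plan 6 8. Plan 6 has the fewest and is eliminated.
Round 4: Plan 1 19, Plan 7 12, Plan 3 10. Plan 3 has the fewest and is eliminated.
Round 5: Plan 1 29, Plan 7 12. Plan 1 has a majority.

Plan 1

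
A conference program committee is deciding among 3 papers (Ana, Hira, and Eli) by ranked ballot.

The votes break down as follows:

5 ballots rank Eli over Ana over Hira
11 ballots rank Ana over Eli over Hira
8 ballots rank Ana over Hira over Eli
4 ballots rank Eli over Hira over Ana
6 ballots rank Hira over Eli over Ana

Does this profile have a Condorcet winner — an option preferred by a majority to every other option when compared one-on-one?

Head-to-head results (34 voters total):
Ana vs Hira: Ana wins 24–10.
Ana vs Eli: Ana wins 19–15.
Hira vs Eli: Eli wins 20–14.
Ana beats each rival — Hira (24–10), Eli (19–15) — so Ana is the Condorcet winner.

Yes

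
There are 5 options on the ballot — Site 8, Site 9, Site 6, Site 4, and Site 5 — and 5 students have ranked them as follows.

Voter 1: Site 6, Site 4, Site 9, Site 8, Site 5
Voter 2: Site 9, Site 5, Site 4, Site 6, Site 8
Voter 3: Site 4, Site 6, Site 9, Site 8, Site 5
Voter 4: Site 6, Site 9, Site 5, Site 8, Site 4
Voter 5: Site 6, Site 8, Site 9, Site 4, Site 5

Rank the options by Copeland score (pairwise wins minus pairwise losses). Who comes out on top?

Pairwise results:
  Site 8 vs Site 9: Site 9 wins 4–1.
  Site 8 vs Site 6: Site 6 wins 5–0.
  Site 8 vs Site 4: Site 4 wins 3–2.
  Site 8 vs Site 5: Site 8 wins 3–2.
  Site 9 vs Site 6: Site 6 wins 4–1.
  Site 9 vs Site 4: Site 9 wins 3–2.
  Site 9 vs Site 5: Site 9 wins 5–0.
  Site 6 vs Site 4: Site 6 wins 3–2.
  Site 6 vs Site 5: Site 6 wins 4–1.
  Site 4 vs Site 5: Site 4 wins 3–2.
Copeland scores (wins − losses):
  Site 8: 1 − 3 = -2
  Site 9: 3 − 1 = 2
  Site 6: 4 − 0 = 4
  Site 4: 2 − 2 = 0
  Site 5: 0 − 4 = -4
Site 6 has the best Copeland score.

Site 6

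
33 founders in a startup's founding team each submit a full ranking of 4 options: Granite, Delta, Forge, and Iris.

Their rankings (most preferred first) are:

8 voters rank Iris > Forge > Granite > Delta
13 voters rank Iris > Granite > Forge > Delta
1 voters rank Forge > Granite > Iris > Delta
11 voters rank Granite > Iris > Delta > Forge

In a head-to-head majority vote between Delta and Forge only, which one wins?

Ballots ranking Delta above Forge: 11.
Ballots ranking Forge above Delta: 8+13+1 = 22.
Forge wins the head-to-head, 22–11.

Forge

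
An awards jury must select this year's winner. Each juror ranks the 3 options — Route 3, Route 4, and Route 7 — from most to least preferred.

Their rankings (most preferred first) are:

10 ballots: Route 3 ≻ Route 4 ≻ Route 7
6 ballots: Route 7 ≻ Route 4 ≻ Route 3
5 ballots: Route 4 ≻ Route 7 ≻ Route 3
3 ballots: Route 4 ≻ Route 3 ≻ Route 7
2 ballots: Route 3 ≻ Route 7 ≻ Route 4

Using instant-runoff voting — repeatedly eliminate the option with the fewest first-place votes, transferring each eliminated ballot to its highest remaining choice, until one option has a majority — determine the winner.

Route 4

Round 1: Route 3 12, Route 4 8, Route 7 6. Route 7 has the fewest and is eliminated.
Round 2: Route 4 14, Route 3 12. Route 4 has a majority.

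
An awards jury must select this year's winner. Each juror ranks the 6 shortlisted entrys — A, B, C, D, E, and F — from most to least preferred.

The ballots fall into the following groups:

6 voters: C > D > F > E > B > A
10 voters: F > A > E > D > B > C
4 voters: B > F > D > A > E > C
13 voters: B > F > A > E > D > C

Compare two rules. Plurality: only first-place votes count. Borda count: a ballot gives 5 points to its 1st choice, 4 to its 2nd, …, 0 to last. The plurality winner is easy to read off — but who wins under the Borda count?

Plurality first-place counts: A 0, B 17, C 6, D 0, E 0, F 10 → B.
Borda totals: A 87, B 101, C 30, D 69, E 72, F 136 → F.

F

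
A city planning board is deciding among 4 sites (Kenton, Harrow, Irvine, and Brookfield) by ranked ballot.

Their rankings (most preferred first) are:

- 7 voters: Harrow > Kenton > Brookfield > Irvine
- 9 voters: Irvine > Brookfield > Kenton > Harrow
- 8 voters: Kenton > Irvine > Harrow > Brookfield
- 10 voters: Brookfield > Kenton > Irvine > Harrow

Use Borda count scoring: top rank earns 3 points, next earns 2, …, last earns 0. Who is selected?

Kenton

Borda scores:
  Kenton: 7·2 + 9·1 + 8·3 + 10·2 = 67
  Harrow: 7·3 + 9·0 + 8·1 + 10·0 = 29
  Irvine: 7·0 + 9·3 + 8·2 + 10·1 = 53
  Brookfield: 7·1 + 9·2 + 8·0 + 10·3 = 55
Kenton has the highest total.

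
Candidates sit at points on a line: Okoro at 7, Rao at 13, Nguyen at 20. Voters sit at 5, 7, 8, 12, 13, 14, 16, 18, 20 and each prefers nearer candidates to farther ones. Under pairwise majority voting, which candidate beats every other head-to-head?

With single-peaked preferences on a line, the Condorcet winner is the candidate closest to the median voter.
The median voter (position 13) is closest to Rao at 13.
Check: Rao vs Okoro — voters closer to Rao: 6 of 9.

Rao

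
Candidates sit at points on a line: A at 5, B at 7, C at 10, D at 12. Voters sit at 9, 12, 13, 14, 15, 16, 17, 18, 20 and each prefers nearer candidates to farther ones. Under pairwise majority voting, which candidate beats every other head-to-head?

D

With single-peaked preferences on a line, the Condorcet winner is the candidate closest to the median voter.
The median voter (position 15) is closest to D at 12.
Check: D vs C — voters closer to D: 8 of 9.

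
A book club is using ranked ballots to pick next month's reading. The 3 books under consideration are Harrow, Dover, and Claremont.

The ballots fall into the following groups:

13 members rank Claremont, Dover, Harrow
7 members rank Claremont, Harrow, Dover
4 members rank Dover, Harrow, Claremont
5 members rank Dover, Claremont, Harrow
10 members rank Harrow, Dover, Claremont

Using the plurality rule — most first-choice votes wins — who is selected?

First-place vote totals:
  Harrow: 10
  Dover: 9
  Claremont: 20
Claremont has the most first-place votes.

Claremont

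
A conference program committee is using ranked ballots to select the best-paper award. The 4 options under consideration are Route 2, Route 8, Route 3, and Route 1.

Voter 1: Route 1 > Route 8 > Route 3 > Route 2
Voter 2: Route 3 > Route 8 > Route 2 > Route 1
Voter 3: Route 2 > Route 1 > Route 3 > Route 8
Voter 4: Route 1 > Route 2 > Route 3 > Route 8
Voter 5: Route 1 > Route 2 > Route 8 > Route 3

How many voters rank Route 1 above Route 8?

Ballots ranking Route 1 above Route 8: 4.
Ballots ranking Route 8 above Route 1: 1.
So 4 of 5 voters prefer Route 1 to Route 8.

4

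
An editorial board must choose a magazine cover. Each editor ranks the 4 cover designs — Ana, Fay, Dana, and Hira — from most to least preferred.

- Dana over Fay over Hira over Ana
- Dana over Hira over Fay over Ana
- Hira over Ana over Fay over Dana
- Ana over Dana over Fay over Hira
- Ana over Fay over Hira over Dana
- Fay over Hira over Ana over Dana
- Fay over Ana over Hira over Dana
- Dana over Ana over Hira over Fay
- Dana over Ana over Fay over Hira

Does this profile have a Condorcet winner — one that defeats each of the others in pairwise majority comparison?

Yes

Head-to-head results (9 voters total):
Ana vs Fay: Ana wins 5–4.
Ana vs Dana: Ana wins 5–4.
Ana vs Hira: Ana wins 5–4.
Fay vs Dana: Dana wins 5–4.
Fay vs Hira: Fay wins 6–3.
Dana vs Hira: Dana wins 5–4.
Ana beats each rival — Fay (5–4), Dana (5–4), Hira (5–4) — so Ana is the Condorcet winner.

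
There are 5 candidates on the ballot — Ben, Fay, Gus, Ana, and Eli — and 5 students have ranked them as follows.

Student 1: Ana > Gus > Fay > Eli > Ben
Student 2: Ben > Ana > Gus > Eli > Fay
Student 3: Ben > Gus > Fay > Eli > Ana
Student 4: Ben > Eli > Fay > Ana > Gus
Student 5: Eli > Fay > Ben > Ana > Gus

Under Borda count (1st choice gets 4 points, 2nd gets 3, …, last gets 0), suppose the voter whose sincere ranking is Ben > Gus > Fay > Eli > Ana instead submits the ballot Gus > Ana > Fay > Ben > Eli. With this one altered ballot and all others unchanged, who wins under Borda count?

Borda totals with the altered ballot: Ben 11, Fay 9, Gus 9, Ana 12, Eli 9.
The switch changes the winner from Ben to Ana.

Ana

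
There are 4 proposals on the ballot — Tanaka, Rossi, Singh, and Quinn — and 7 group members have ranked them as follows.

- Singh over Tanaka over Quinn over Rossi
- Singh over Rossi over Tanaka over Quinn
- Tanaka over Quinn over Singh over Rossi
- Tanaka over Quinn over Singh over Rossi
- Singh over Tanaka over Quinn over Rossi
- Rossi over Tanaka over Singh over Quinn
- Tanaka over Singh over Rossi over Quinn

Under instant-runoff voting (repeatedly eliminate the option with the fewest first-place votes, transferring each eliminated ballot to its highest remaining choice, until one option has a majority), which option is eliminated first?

Round 1: Tanaka 3, Singh 3, Rossi 1, Quinn 0. Quinn has the fewest and is eliminated.
Round 2: Tanaka 3, Singh 3, Rossi 1. Rossi has the fewest and is eliminated.
Round 3: Tanaka 4, Singh 3. Tanaka has a majority.

Quinn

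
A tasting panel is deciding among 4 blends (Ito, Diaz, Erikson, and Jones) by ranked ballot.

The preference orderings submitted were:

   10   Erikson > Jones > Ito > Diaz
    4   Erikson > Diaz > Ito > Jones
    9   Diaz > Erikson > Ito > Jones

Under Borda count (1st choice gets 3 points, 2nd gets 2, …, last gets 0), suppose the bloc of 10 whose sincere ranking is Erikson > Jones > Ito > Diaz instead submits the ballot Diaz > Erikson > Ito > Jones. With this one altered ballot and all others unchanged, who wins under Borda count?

Borda totals with the altered ballot: Ito 23, Diaz 65, Erikson 50, Jones 0.
The switch changes the winner from Erikson to Diaz.

Diaz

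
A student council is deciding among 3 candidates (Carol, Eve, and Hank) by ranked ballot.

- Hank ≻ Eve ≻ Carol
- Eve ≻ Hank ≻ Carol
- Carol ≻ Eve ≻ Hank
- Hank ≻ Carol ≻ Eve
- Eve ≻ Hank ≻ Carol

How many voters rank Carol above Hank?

Ballots ranking Carol above Hank: 1.
Ballots ranking Hank above Carol: 4.
So 1 of 5 voters prefer Carol to Hank.

1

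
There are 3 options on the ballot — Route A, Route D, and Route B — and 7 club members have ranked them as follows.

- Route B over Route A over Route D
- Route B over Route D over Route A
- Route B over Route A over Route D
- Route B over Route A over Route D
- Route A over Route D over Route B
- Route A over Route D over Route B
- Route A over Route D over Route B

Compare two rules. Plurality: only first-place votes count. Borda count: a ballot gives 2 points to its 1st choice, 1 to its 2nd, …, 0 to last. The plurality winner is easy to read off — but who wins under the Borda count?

Route A

Plurality first-place counts: Route A 3, Route D 0, Route B 4 → Route B.
Borda totals: Route A 9, Route D 4, Route B 8 → Route A.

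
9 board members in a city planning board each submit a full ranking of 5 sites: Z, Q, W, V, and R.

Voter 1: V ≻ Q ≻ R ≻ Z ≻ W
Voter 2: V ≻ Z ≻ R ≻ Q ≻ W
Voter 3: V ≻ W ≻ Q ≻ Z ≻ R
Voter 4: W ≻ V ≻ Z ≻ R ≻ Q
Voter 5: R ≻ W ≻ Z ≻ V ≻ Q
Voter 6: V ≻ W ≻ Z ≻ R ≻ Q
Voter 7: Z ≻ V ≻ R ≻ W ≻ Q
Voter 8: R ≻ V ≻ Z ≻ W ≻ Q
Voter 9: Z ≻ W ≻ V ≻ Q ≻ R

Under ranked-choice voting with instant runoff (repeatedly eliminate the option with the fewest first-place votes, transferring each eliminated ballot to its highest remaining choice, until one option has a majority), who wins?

Round 1: V 4, Z 2, R 2, W 1, Q 0. Q has the fewest and is eliminated.
Round 2: V 4, Z 2, R 2, W 1. W has the fewest and is eliminated.
Round 3: V 5, Z 2, R 2. V has a majority.

V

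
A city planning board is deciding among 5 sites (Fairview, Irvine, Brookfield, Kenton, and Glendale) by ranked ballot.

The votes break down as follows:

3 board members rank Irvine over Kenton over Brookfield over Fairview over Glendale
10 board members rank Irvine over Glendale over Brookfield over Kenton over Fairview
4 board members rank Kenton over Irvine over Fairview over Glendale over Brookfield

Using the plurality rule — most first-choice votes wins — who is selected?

First-place vote totals:
  Fairview: 0
  Irvine: 13
  Brookfield: 0
  Kenton: 4
  Glendale: 0
Irvine has the most first-place votes.

Irvine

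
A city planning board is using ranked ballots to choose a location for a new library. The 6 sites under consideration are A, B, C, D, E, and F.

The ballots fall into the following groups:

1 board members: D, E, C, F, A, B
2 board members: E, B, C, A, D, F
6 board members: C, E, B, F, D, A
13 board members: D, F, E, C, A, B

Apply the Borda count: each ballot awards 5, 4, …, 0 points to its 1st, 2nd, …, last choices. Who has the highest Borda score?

Borda scores:
  A: 1 + 2·2 + 6·0 + 13·1 = 18
  B: 0 + 2·4 + 6·3 + 13·0 = 26
  C: 3 + 2·3 + 6·5 + 13·2 = 65
  D: 5 + 2·1 + 6·1 + 13·5 = 78
  E: 4 + 2·5 + 6·4 + 13·3 = 77
  F: 2 + 2·0 + 6·2 + 13·4 = 66
D has the highest total.

D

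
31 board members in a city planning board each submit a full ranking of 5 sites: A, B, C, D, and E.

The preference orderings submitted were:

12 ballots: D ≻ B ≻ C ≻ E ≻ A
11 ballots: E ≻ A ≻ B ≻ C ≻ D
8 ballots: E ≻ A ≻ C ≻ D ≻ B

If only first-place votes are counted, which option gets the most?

E

First-place vote totals:
  A: 0
  B: 0
  C: 0
  D: 12
  E: 19
E has the most first-place votes.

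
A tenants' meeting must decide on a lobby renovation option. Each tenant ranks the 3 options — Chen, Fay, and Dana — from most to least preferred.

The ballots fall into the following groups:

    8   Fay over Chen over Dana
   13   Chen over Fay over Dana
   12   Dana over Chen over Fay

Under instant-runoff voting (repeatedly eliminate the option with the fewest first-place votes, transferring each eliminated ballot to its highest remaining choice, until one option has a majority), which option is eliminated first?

Fay

Round 1: Chen 13, Dana 12, Fay 8. Fay has the fewest and is eliminated.
Round 2: Chen 21, Dana 12. Chen has a majority.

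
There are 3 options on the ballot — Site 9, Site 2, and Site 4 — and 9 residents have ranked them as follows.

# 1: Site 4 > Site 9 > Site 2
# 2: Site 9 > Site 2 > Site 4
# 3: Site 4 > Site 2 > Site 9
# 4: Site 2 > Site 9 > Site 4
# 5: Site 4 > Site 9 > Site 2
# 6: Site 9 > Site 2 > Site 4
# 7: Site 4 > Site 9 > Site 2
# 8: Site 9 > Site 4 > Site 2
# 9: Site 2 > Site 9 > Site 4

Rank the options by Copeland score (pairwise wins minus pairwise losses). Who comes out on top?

Pairwise results:
  Site 9 vs Site 2: Site 9 wins 6–3.
  Site 9 vs Site 4: Site 9 wins 5–4.
  Site 2 vs Site 4: Site 4 wins 5–4.
Copeland scores (wins − losses):
  Site 9: 2 − 0 = 2
  Site 2: 0 − 2 = -2
  Site 4: 1 − 1 = 0
Site 9 has the best Copeland score.

Site 9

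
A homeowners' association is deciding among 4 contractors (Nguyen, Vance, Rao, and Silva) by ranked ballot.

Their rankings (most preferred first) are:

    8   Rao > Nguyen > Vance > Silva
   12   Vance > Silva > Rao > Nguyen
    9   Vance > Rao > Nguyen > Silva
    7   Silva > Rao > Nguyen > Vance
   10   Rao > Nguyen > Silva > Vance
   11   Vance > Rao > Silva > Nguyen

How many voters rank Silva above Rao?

19

Ballots ranking Silva above Rao: 12+7 = 19.
Ballots ranking Rao above Silva: 8+9+10+11 = 38.
So 19 of 57 voters prefer Silva to Rao.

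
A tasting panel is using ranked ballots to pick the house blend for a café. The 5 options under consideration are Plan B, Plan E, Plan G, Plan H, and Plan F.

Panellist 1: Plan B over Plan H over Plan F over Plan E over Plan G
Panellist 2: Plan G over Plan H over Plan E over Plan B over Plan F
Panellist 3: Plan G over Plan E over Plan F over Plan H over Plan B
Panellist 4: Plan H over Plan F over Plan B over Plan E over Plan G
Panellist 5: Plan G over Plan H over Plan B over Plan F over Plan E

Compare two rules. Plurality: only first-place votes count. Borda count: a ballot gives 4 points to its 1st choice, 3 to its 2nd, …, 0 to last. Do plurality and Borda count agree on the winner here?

Plurality first-place counts: Plan B 1, Plan E 0, Plan G 3, Plan H 1, Plan F 0 → Plan G.
Borda totals: Plan B 9, Plan E 7, Plan G 12, Plan H 14, Plan F 8 → Plan H.
The two rules disagree: plurality picks Plan G, Borda picks Plan H.

No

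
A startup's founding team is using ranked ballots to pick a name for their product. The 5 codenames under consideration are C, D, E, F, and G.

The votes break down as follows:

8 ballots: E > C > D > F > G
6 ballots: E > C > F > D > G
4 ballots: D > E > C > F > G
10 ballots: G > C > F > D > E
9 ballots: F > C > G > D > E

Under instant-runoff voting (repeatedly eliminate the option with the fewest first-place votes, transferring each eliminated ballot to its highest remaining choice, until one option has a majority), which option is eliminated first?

C

Round 1: E 14, G 10, F 9, D 4, C 0. C has the fewest and is eliminated.
Round 2: E 14, G 10, F 9, D 4. D has the fewest and is eliminated.
Round 3: E 18, G 10, F 9. F has the fewest and is eliminated.
Round 4: G 19, E 18. G has a majority.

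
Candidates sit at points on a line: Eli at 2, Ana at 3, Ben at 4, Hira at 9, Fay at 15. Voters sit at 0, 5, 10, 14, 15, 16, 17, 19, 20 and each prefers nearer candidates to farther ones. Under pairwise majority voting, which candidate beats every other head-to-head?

With single-peaked preferences on a line, the Condorcet winner is the candidate closest to the median voter.
The median voter (position 15) is closest to Fay at 15.
Check: Fay vs Hira — voters closer to Fay: 6 of 9.

Fay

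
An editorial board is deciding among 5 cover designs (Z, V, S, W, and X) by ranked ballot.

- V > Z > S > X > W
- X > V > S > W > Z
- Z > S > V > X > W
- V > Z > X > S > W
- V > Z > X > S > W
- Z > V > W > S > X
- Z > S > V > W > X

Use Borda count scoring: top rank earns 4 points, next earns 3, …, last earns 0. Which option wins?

Borda scores:
  Z: 3 + 0 + 4 + 3 + 3 + 4 + 4 = 21
  V: 4 + 3 + 2 + 4 + 4 + 3 + 2 = 22
  S: 2 + 2 + 3 + 1 + 1 + 1 + 3 = 13
  W: 0 + 1 + 0 + 0 + 0 + 2 + 1 = 4
  X: 1 + 4 + 1 + 2 + 2 + 0 + 0 = 10
V has the highest total.

V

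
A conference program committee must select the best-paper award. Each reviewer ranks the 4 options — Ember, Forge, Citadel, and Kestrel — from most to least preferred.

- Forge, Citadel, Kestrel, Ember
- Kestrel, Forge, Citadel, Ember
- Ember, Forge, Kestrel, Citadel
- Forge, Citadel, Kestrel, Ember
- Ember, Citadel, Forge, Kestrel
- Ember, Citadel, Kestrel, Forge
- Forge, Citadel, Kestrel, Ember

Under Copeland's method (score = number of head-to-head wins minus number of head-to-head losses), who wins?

Pairwise results:
  Ember vs Forge: Forge wins 4–3.
  Ember vs Citadel: Citadel wins 4–3.
  Ember vs Kestrel: Kestrel wins 4–3.
  Forge vs Citadel: Forge wins 5–2.
  Forge vs Kestrel: Forge wins 5–2.
  Citadel vs Kestrel: Citadel wins 5–2.
Copeland scores (wins − losses):
  Ember: 0 − 3 = -3
  Forge: 3 − 0 = 3
  Citadel: 2 − 1 = 1
  Kestrel: 1 − 2 = -1
Forge has the best Copeland score.

Forge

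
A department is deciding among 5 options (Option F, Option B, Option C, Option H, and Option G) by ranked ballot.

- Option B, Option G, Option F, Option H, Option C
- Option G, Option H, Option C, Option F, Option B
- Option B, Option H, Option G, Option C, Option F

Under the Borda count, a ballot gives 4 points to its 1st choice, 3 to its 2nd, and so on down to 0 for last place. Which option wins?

Borda scores:
  Option F: 2 + 1 + 0 = 3
  Option B: 4 + 0 + 4 = 8
  Option C: 0 + 2 + 1 = 3
  Option H: 1 + 3 + 3 = 7
  Option G: 3 + 4 + 2 = 9
Option G has the highest total.

Option G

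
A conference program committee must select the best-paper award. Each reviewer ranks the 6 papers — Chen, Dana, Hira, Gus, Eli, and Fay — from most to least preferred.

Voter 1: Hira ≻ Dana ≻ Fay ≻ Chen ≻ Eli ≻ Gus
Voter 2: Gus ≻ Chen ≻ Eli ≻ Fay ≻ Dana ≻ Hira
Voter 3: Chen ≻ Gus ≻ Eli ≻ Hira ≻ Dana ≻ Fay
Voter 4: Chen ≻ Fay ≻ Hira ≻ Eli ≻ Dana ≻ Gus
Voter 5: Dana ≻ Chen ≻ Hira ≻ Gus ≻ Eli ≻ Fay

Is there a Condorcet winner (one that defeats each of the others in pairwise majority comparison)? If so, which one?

Chen

Head-to-head results (5 voters total):
Chen vs Dana: Chen wins 3–2.
Chen vs Hira: Chen wins 4–1.
Chen vs Gus: Chen wins 4–1.
Chen vs Eli: Chen wins 5–0.
Chen vs Fay: Chen wins 4–1.
Dana vs Hira: Hira wins 3–2.
Dana vs Gus: Dana wins 3–2.
Dana vs Eli: Eli wins 3–2.
Dana vs Fay: Dana wins 3–2.
Hira vs Gus: Hira wins 3–2.
Hira vs Eli: Hira wins 3–2.
Hira vs Fay: Hira wins 3–2.
Gus vs Eli: Gus wins 3–2.
Gus vs Fay: Gus wins 3–2.
Eli vs Fay: Eli wins 3–2.
Chen beats each rival — Dana (3–2), Hira (4–1), Gus (4–1), Eli (5–0), Fay (4–1) — so Chen is the Condorcet winner.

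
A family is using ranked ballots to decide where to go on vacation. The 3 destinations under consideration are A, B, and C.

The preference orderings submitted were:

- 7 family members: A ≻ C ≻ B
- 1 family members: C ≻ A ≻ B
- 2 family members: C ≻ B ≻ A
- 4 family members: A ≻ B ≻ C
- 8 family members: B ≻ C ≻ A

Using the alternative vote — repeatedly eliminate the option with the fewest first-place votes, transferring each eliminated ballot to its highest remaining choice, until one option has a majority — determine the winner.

Round 1: A 11, B 8, C 3. C has the fewest and is eliminated.
Round 2: A 12, B 10. A has a majority.

A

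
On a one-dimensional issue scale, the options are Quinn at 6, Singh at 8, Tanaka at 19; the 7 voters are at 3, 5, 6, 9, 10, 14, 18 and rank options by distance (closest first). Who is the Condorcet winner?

With single-peaked preferences on a line, the Condorcet winner is the candidate closest to the median voter.
The median voter (position 9) is closest to Singh at 8.
Check: Singh vs Quinn — voters closer to Singh: 4 of 7.

Singh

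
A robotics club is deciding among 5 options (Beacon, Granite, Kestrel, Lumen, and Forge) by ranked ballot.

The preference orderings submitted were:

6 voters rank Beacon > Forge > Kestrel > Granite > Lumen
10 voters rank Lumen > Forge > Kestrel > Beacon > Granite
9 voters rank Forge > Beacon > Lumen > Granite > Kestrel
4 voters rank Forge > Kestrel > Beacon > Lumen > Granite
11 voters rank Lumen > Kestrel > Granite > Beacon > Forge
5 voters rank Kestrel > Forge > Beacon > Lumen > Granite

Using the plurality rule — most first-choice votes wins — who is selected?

First-place vote totals:
  Beacon: 6
  Granite: 0
  Kestrel: 5
  Lumen: 21
  Forge: 13
Lumen has the most first-place votes.

Lumen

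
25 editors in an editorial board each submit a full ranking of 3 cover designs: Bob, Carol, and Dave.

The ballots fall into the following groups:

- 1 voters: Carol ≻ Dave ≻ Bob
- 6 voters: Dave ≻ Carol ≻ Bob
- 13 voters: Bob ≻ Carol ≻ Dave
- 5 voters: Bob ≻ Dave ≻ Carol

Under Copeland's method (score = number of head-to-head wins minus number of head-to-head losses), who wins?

Pairwise results:
  Bob vs Carol: Bob wins 18–7.
  Bob vs Dave: Bob wins 18–7.
  Carol vs Dave: Carol wins 14–11.
Copeland scores (wins − losses):
  Bob: 2 − 0 = 2
  Carol: 1 − 1 = 0
  Dave: 0 − 2 = -2
Bob has the best Copeland score.

Bob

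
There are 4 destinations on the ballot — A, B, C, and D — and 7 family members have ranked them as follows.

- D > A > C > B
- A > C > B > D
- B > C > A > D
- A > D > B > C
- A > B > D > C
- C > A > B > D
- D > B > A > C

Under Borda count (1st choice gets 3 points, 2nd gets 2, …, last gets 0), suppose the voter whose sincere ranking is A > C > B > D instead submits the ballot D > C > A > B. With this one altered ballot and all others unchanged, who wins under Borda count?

Borda totals with the altered ballot: A 13, B 9, C 8, D 12.
The winner is unchanged: still A.

A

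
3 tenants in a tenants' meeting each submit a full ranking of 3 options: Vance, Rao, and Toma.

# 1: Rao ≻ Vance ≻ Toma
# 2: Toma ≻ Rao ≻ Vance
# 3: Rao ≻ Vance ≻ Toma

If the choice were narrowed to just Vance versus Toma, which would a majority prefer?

Vance

Ballots ranking Vance above Toma: 2.
Ballots ranking Toma above Vance: 1.
Vance wins the head-to-head, 2–1.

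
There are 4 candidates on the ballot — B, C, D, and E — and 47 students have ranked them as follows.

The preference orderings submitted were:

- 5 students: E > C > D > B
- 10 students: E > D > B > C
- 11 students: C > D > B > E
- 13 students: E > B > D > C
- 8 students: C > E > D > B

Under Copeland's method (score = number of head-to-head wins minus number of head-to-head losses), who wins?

E

Pairwise results:
  B vs C: C wins 24–23.
  B vs D: D wins 34–13.
  B vs E: E wins 36–11.
  C vs D: C wins 24–23.
  C vs E: E wins 28–19.
  D vs E: E wins 36–11.
Copeland scores (wins − losses):
  B: 0 − 3 = -3
  C: 2 − 1 = 1
  D: 1 − 2 = -1
  E: 3 − 0 = 3
E has the best Copeland score.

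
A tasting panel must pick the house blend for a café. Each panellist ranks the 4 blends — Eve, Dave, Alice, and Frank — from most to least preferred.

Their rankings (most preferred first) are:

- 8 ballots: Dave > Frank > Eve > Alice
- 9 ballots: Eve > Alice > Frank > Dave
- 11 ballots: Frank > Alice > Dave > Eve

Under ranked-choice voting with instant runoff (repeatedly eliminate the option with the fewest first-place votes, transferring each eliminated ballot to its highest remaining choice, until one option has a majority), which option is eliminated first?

Round 1: Frank 11, Eve 9, Dave 8, Alice 0. Alice has the fewest and is eliminated.
Round 2: Frank 11, Eve 9, Dave 8. Dave has the fewest and is eliminated.
Round 3: Frank 19, Eve 9. Frank has a majority.

Alice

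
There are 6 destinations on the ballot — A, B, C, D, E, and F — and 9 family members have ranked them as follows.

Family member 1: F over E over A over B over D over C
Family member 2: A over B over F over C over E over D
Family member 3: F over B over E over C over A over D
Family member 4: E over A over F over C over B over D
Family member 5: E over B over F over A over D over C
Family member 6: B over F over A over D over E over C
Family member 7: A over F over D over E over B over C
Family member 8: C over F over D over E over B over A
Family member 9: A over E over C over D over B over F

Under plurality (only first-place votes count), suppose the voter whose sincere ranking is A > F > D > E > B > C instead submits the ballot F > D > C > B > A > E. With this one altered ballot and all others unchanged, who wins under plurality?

First-place totals with the altered ballot: A 2, B 1, C 1, D 0, E 2, F 3.
The switch changes the winner from A to F.

F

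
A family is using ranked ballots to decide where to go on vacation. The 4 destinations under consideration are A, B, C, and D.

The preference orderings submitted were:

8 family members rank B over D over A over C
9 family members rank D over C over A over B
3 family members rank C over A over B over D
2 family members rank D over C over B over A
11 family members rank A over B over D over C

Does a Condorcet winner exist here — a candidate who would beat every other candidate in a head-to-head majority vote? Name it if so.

None — there is no Condorcet winner

Head-to-head results (33 voters total):
A vs B: A wins 23–10.
A vs C: A wins 19–14.
A vs D: D wins 19–14.
B vs C: B wins 19–14.
B vs D: B wins 22–11.
C vs D: D wins 30–3.
No candidate beats all others: A beats B beats D beats A, a majority cycle.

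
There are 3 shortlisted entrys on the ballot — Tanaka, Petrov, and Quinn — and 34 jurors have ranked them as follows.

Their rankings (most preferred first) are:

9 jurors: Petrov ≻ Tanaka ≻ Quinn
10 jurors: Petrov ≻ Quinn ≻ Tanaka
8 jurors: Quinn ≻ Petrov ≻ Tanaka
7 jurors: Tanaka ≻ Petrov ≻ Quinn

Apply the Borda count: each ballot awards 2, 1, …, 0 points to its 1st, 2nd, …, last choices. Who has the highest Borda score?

Petrov

Borda scores:
  Tanaka: 9·1 + 10·0 + 8·0 + 7·2 = 23
  Petrov: 9·2 + 10·2 + 8·1 + 7·1 = 53
  Quinn: 9·0 + 10·1 + 8·2 + 7·0 = 26
Petrov has the highest total.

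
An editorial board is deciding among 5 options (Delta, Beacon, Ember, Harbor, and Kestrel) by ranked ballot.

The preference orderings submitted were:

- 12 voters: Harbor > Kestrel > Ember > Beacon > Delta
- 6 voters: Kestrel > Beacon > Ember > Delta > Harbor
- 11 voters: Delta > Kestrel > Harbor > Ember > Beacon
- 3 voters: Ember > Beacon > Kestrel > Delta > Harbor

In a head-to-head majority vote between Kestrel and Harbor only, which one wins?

Kestrel

Ballots ranking Kestrel above Harbor: 6+11+3 = 20.
Ballots ranking Harbor above Kestrel: 12.
Kestrel wins the head-to-head, 20–12.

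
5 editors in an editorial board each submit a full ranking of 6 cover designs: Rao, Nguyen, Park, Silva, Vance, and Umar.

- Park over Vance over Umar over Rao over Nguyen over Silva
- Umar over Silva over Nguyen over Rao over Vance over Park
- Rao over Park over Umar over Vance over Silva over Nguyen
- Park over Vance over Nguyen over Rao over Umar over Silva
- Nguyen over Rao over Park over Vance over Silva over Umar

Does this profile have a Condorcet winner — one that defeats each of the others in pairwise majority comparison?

No

Head-to-head results (5 voters total):
Rao vs Nguyen: Nguyen wins 3–2.
Rao vs Park: Rao wins 3–2.
Rao vs Silva: Rao wins 4–1.
Rao vs Vance: Rao wins 3–2.
Rao vs Umar: Rao wins 3–2.
Nguyen vs Park: Park wins 3–2.
Nguyen vs Silva: Nguyen wins 3–2.
Nguyen vs Vance: Vance wins 3–2.
Nguyen vs Umar: Umar wins 3–2.
Park vs Silva: Park wins 4–1.
Park vs Vance: Park wins 4–1.
Park vs Umar: Park wins 4–1.
Silva vs Vance: Vance wins 4–1.
Silva vs Umar: Umar wins 4–1.
Vance vs Umar: Vance wins 3–2.
No candidate beats all others: Rao beats Park beats Nguyen beats Rao, a majority cycle.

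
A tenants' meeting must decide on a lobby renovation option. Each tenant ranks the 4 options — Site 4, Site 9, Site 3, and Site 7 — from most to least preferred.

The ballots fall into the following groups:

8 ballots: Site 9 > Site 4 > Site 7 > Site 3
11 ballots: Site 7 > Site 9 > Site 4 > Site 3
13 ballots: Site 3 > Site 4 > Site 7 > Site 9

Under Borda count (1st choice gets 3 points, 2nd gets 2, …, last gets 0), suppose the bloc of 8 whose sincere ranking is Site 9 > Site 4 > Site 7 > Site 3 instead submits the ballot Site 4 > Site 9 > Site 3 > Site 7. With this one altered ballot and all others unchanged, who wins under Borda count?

Site 4

Borda totals with the altered ballot: Site 4 61, Site 9 38, Site 3 47, Site 7 46.
The switch changes the winner from Site 7 to Site 4.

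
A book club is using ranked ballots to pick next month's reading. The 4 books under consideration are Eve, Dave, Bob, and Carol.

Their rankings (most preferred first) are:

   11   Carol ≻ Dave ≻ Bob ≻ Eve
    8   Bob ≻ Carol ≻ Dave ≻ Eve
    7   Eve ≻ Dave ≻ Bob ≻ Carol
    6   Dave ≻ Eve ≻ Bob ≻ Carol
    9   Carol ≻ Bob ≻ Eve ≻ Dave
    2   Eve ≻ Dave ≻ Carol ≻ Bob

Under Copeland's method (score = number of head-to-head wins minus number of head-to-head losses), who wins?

Carol

Pairwise results:
  Eve vs Dave: Dave wins 25–18.
  Eve vs Bob: Bob wins 28–15.
  Eve vs Carol: Carol wins 28–15.
  Dave vs Bob: Dave wins 26–17.
  Dave vs Carol: Carol wins 28–15.
  Bob vs Carol: Carol wins 22–21.
Copeland scores (wins − losses):
  Eve: 0 − 3 = -3
  Dave: 2 − 1 = 1
  Bob: 1 − 2 = -1
  Carol: 3 − 0 = 3
Carol has the best Copeland score.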